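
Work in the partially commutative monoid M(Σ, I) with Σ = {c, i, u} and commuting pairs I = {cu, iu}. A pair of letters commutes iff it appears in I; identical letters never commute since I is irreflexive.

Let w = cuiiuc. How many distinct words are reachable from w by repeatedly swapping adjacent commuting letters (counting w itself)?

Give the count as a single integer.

drop 0:c onto floor
drop 1:u onto floor
drop 2:i onto {0:c}
drop 3:i onto {2:i}
drop 4:u onto {1:u}
drop 5:c onto {3:i}
ground layer = {0:c, 1:u}
drop-orders for the pieces not yet dropped (sum over which currently-grounded one goes next):
  1 to go: {4} 1  {5} 1
  2 to go: {1,4} 1  {3,5} 1  {4,5} 2
  3 to go: {1,4,5} 3  {2,3,5} 1  {3,4,5} 3
  4 to go: {0,2,3,5} 1  {1,3,4,5} 6  {2,3,4,5} 4
  if 0:c drops first: 10 orders
  if 1:u drops first: 5 orders
heap linearizations: 15

15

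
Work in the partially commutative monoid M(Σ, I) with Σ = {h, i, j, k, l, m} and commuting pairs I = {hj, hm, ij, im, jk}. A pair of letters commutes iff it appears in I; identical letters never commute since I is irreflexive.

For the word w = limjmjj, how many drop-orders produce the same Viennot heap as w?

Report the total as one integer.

6

0(l) covers ∅
1(i) covers 0:l
2(m) covers 0:l
3(j) covers 2:m
4(m) covers 3:j
5(j) covers 4:m
6(j) covers 5:j
floor of heap: 0:l
completions by unplaced set U, small U first (add the entries for U minus each lowest piece of U):
  |U|=1: {1}:1  {6}:1
  |U|=2: {1,6}:2  {5,6}:1
  |U|=3: {1,5,6}:3  {4,5,6}:1
  |U|=4: {1,4,5,6}:4  {3,4,5,6}:1
  |U|=5: {1,3,4,5,6}:5  {2,3,4,5,6}:1
  start at 0(l): 6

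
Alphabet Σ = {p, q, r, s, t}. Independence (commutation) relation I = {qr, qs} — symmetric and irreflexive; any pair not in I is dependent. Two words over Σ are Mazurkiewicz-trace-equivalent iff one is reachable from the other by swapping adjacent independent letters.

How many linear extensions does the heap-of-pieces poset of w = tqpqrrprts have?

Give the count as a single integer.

0(t) covers ∅
1(q) covers 0:t
2(p) covers 1:q
3(q) covers 2:p
4(r) covers 2:p
5(r) covers 4:r
6(p) covers 3:q, 5:r
7(r) covers 6:p
8(t) covers 7:r
9(s) covers 8:t
floor of heap: 0:t
completions by unplaced set U, small U first (add the entries for U minus each lowest piece of U):
  |U|=1: {9}:1
  |U|=2: {8,9}:1
  |U|=3: {7,8,9}:1
  |U|=4: {6,7,8,9}:1
  |U|=5: {3,6,7,8,9}:1  {5,6,7,8,9}:1
  |U|=6: {3,5,6,7,8,9}:2  {4,5,6,7,8,9}:1
  |U|=7: {3,4,5,6,7,8,9}:3
  |U|=8: {2,3,4,5,6,7,8,9}:3
  start at 0(t): 3

3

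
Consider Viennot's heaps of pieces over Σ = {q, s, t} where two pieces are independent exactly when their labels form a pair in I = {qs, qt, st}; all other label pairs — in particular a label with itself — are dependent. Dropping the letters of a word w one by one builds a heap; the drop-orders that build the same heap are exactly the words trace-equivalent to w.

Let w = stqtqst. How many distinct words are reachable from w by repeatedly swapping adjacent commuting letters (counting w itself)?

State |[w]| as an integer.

drop 0:s onto floor
drop 1:t onto floor
drop 2:q onto floor
drop 3:t onto {1:t}
drop 4:q onto {2:q}
drop 5:s onto {0:s}
drop 6:t onto {3:t}
ground layer = {0:s, 1:t, 2:q}
drop-orders for the pieces not yet dropped (sum over which currently-grounded one goes next):
  1 to go: {4} 1  {5} 1  {6} 1
  2 to go: {0,5} 1  {2,4} 1  {3,6} 1  {4,5} 2  {4,6} 2  {5,6} 2
  3 to go: {0,4,5} 3  {0,5,6} 3  {1,3,6} 1  {2,4,5} 3  {2,4,6} 3  {3,4,6} 3  {3,5,6} 3  {4,5,6} 6
  4 to go: {0,2,4,5} 6  {0,3,5,6} 6  {0,4,5,6} 12  {1,3,4,6} 4  {1,3,5,6} 4  {2,3,4,6} 6  {2,4,5,6} 12  {3,4,5,6} 12
  5 to go: {0,1,3,5,6} 10  {0,2,4,5,6} 30  {0,3,4,5,6} 30  {1,2,3,4,6} 10  {1,3,4,5,6} 20  {2,3,4,5,6} 30
  if 0:s drops first: 60 orders
  if 1:t drops first: 90 orders
  if 2:q drops first: 60 orders
heap linearizations: 210

210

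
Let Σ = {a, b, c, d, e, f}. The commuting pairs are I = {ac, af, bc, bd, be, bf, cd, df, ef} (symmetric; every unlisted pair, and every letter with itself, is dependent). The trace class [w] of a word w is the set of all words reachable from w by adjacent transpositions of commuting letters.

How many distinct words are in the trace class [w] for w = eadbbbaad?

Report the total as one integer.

4

drop 0:e onto floor
drop 1:a onto {0:e}
drop 2:d onto {1:a}
drop 3:b onto {1:a}
drop 4:b onto {3:b}
drop 5:b onto {4:b}
drop 6:a onto {2:d, 5:b}
drop 7:a onto {6:a}
drop 8:d onto {7:a}
ground layer = {0:e}
drop-orders for the pieces not yet dropped (sum over which currently-grounded one goes next):
  1 to go: {8} 1
  2 to go: {7,8} 1
  3 to go: {6,7,8} 1
  4 to go: {2,6,7,8} 1  {5,6,7,8} 1
  5 to go: {2,5,6,7,8} 2  {4,5,6,7,8} 1
  6 to go: {2,4,5,6,7,8} 3  {3,4,5,6,7,8} 1
  7 to go: {2,3,4,5,6,7,8} 4
  if 0:e drops first: 4 orders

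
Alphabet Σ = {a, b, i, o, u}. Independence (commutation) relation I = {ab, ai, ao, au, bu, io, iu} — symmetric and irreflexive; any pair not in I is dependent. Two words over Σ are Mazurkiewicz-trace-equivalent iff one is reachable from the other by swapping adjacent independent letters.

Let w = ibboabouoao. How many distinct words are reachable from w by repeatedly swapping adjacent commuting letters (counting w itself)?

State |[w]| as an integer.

55

piece 0:i — minimal
piece 1:b rests on {0:i}
piece 2:b rests on {1:b}
piece 3:o rests on {2:b}
piece 4:a — minimal
piece 5:b rests on {3:o}
piece 6:o rests on {5:b}
piece 7:u rests on {6:o}
piece 8:o rests on {7:u}
piece 9:a rests on {4:a}
piece 10:o rests on {8:o}
minimal pieces: {0:i, 4:a}
ways to finish when only these pieces remain (= sum over removing one remaining piece with nothing left below it):
  1 left: {9}→1  {10}→1
  2 left: {4,9}→1  {8,10}→1  {9,10}→2
  3 left: {4,9,10}→3  {7,8,10}→1  {8,9,10}→3
  4 left: {4,8,9,10}→6  {6,7,8,10}→1  {7,8,9,10}→4
  5 left: {4,7,8,9,10}→10  {5,6,7,8,10}→1  {6,7,8,9,10}→5
  6 left: {3,5,6,7,8,10}→1  {4,6,7,8,9,10}→15  {5,6,7,8,9,10}→6
  7 left: {2,3,5,6,7,8,10}→1  {3,5,6,7,8,9,10}→7  {4,5,6,7,8,9,10}→21
  8 left: {1,2,3,5,6,7,8,10}→1  {2,3,5,6,7,8,9,10}→8  {3,4,5,6,7,8,9,10}→28
  9 left: {0,1,2,3,5,6,7,8,10}→1  {1,2,3,5,6,7,8,9,10}→9  {2,3,4,5,6,7,8,9,10}→36
  placing 0:i first → 45 extensions
  placing 4:a first → 10 extensions
total linear extensions = 55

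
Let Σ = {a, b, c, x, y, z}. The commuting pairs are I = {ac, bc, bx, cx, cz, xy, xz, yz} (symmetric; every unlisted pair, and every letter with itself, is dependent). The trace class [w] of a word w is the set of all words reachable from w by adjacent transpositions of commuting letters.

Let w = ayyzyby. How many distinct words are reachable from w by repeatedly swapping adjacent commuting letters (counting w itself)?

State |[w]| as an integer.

#0=a has no predecessor
#1=y depends on [0:a]
#2=y depends on [1:y]
#3=z depends on [0:a]
#4=y depends on [2:y]
#5=b depends on [3:z, 4:y]
#6=y depends on [5:b]
sources: [0:a]
N(rest) = Σ N(rest − s) over sources s of rest; N(one piece) = 1:
  size 1 → [6]=1
  size 2 → [5,6]=1
  size 3 → [3,5,6]=1  [4,5,6]=1
  size 4 → [2,4,5,6]=1  [3,4,5,6]=2
  size 5 → [1,2,4,5,6]=1  [2,3,4,5,6]=3
  first=0(a) contributes 4

4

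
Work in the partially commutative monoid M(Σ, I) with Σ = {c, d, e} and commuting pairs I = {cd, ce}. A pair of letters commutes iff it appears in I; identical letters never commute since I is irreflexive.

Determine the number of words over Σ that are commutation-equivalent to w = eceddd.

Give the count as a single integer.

6

piece 0:e — minimal
piece 1:c — minimal
piece 2:e rests on {0:e}
piece 3:d rests on {2:e}
piece 4:d rests on {3:d}
piece 5:d rests on {4:d}
minimal pieces: {0:e, 1:c}
ways to finish when only these pieces remain (= sum over removing one remaining piece with nothing left below it):
  1 left: {1}→1  {5}→1
  2 left: {1,5}→2  {4,5}→1
  3 left: {1,4,5}→3  {3,4,5}→1
  4 left: {1,3,4,5}→4  {2,3,4,5}→1
  placing 0:e first → 5 extensions
  placing 1:c first → 1 extensions
total linear extensions = 6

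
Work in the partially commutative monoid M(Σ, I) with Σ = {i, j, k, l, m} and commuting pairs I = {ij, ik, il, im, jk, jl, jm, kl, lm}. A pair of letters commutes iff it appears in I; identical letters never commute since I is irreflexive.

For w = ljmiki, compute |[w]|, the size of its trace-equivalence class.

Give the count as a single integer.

180

#0=l has no predecessor
#1=j has no predecessor
#2=m has no predecessor
#3=i has no predecessor
#4=k depends on [2:m]
#5=i depends on [3:i]
sources: [0:l, 1:j, 2:m, 3:i]
N(rest) = Σ N(rest − s) over sources s of rest; N(one piece) = 1:
  size 1 → [0]=1  [1]=1  [4]=1  [5]=1
  size 2 → [0,1]=2  [0,4]=2  [0,5]=2  [1,4]=2  [1,5]=2  [2,4]=1  [3,5]=1  [4,5]=2
  size 3 → [0,1,4]=6  [0,1,5]=6  [0,2,4]=3  [0,3,5]=3  [0,4,5]=6  [1,2,4]=3  [1,3,5]=3  [1,4,5]=6  [2,4,5]=3  [3,4,5]=3
  size 4 → [0,1,2,4]=12  [0,1,3,5]=12  [0,1,4,5]=24  [0,2,4,5]=12  [0,3,4,5]=12  [1,2,4,5]=12  [1,3,4,5]=12  [2,3,4,5]=6
  first=0(l) contributes 30
  first=1(j) contributes 30
  first=2(m) contributes 60
  first=3(i) contributes 60
|[w]| = 180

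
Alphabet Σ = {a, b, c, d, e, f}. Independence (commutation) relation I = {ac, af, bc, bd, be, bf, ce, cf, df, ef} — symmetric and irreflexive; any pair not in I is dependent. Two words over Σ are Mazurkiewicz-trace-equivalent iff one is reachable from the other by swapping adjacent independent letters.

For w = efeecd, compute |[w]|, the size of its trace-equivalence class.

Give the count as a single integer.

0(e) covers ∅
1(f) covers ∅
2(e) covers 0:e
3(e) covers 2:e
4(c) covers ∅
5(d) covers 3:e, 4:c
floor of heap: 0:e, 1:f, 4:c
completions by unplaced set U, small U first (add the entries for U minus each lowest piece of U):
  |U|=1: {1}:1  {5}:1
  |U|=2: {1,5}:2  {3,5}:1  {4,5}:1
  |U|=3: {1,3,5}:3  {1,4,5}:3  {2,3,5}:1  {3,4,5}:2
  |U|=4: {0,2,3,5}:1  {1,2,3,5}:4  {1,3,4,5}:8  {2,3,4,5}:3
  start at 0(e): 15
  start at 1(f): 4
  start at 4(c): 5
sum over floor = 24

24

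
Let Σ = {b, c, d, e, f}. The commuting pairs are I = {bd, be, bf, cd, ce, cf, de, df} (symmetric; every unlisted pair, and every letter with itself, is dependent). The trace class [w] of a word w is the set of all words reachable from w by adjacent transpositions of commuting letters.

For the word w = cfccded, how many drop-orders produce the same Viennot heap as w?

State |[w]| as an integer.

210

drop 0:c onto floor
drop 1:f onto floor
drop 2:c onto {0:c}
drop 3:c onto {2:c}
drop 4:d onto floor
drop 5:e onto {1:f}
drop 6:d onto {4:d}
ground layer = {0:c, 1:f, 4:d}
drop-orders for the pieces not yet dropped (sum over which currently-grounded one goes next):
  1 to go: {3} 1  {5} 1  {6} 1
  2 to go: {1,5} 1  {2,3} 1  {3,5} 2  {3,6} 2  {4,6} 1  {5,6} 2
  3 to go: {0,2,3} 1  {1,3,5} 3  {1,5,6} 3  {2,3,5} 3  {2,3,6} 3  {3,4,6} 3  {3,5,6} 6  {4,5,6} 3
  4 to go: {0,2,3,5} 4  {0,2,3,6} 4  {1,2,3,5} 6  {1,3,5,6} 12  {1,4,5,6} 6  {2,3,4,6} 6  {2,3,5,6} 12  {3,4,5,6} 12
  5 to go: {0,1,2,3,5} 10  {0,2,3,4,6} 10  {0,2,3,5,6} 20  {1,2,3,5,6} 30  {1,3,4,5,6} 30  {2,3,4,5,6} 30
  if 0:c drops first: 90 orders
  if 1:f drops first: 60 orders
  if 4:d drops first: 60 orders
heap linearizations: 210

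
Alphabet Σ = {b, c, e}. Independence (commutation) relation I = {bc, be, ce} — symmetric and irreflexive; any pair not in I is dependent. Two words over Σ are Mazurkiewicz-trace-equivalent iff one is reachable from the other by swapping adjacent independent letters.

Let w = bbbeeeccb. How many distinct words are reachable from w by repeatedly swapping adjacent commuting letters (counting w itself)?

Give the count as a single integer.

1260

#0=b has no predecessor
#1=b depends on [0:b]
#2=b depends on [1:b]
#3=e has no predecessor
#4=e depends on [3:e]
#5=e depends on [4:e]
#6=c has no predecessor
#7=c depends on [6:c]
#8=b depends on [2:b]
sources: [0:b, 3:e, 6:c]
N(rest) = Σ N(rest − s) over sources s of rest; N(one piece) = 1:
  size 1 → [5]=1  [7]=1  [8]=1
  size 2 → [2,8]=1  [4,5]=1  [5,7]=2  [5,8]=2  [6,7]=1  [7,8]=2
  size 3 → [1,2,8]=1  [2,5,8]=3  [2,7,8]=3  [3,4,5]=1  [4,5,7]=3  [4,5,8]=3  [5,6,7]=3  [5,7,8]=6  [6,7,8]=3
  size 4 → [0,1,2,8]=1  [1,2,5,8]=4  [1,2,7,8]=4  [2,4,5,8]=6  [2,5,7,8]=12  [2,6,7,8]=6  [3,4,5,7]=4  [3,4,5,8]=4  [4,5,6,7]=6  [4,5,7,8]=12  [5,6,7,8]=12
  size 5 → [0,1,2,5,8]=5  [0,1,2,7,8]=5  [1,2,4,5,8]=10  [1,2,5,7,8]=20  [1,2,6,7,8]=10  [2,3,4,5,8]=10  [2,4,5,7,8]=30  [2,5,6,7,8]=30  [3,4,5,6,7]=10  [3,4,5,7,8]=20  [4,5,6,7,8]=30
  size 6 → [0,1,2,4,5,8]=15  [0,1,2,5,7,8]=30  [0,1,2,6,7,8]=15  [1,2,3,4,5,8]=20  [1,2,4,5,7,8]=60  [1,2,5,6,7,8]=60  [2,3,4,5,7,8]=60  [2,4,5,6,7,8]=90  [3,4,5,6,7,8]=60
  size 7 → [0,1,2,3,4,5,8]=35  [0,1,2,4,5,7,8]=105  [0,1,2,5,6,7,8]=105  [1,2,3,4,5,7,8]=140  [1,2,4,5,6,7,8]=210  [2,3,4,5,6,7,8]=210
  first=0(b) contributes 560
  first=3(e) contributes 420
  first=6(c) contributes 280
|[w]| = 1260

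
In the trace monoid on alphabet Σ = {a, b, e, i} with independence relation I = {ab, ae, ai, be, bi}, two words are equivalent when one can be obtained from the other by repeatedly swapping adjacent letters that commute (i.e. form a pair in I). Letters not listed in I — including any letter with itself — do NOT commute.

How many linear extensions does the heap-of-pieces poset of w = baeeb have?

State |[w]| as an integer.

drop 0:b onto floor
drop 1:a onto floor
drop 2:e onto floor
drop 3:e onto {2:e}
drop 4:b onto {0:b}
ground layer = {0:b, 1:a, 2:e}
drop-orders for the pieces not yet dropped (sum over which currently-grounded one goes next):
  1 to go: {1} 1  {3} 1  {4} 1
  2 to go: {0,4} 1  {1,3} 2  {1,4} 2  {2,3} 1  {3,4} 2
  3 to go: {0,1,4} 3  {0,3,4} 3  {1,2,3} 3  {1,3,4} 6  {2,3,4} 3
  if 0:b drops first: 12 orders
  if 1:a drops first: 6 orders
  if 2:e drops first: 12 orders
heap linearizations: 30

30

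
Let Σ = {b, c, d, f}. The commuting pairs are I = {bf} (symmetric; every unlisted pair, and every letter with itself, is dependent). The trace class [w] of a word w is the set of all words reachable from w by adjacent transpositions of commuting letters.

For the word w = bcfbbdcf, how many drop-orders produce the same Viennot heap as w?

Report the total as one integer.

3

piece 0:b — minimal
piece 1:c rests on {0:b}
piece 2:f rests on {1:c}
piece 3:b rests on {1:c}
piece 4:b rests on {3:b}
piece 5:d rests on {2:f, 4:b}
piece 6:c rests on {5:d}
piece 7:f rests on {6:c}
minimal pieces: {0:b}
ways to finish when only these pieces remain (= sum over removing one remaining piece with nothing left below it):
  1 left: {7}→1
  2 left: {6,7}→1
  3 left: {5,6,7}→1
  4 left: {2,5,6,7}→1  {4,5,6,7}→1
  5 left: {2,4,5,6,7}→2  {3,4,5,6,7}→1
  6 left: {2,3,4,5,6,7}→3
  placing 0:b first → 3 extensions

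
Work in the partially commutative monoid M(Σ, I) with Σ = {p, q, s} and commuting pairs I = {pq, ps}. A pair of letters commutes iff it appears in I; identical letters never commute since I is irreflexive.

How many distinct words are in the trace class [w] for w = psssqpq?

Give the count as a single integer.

21

0(p) covers ∅
1(s) covers ∅
2(s) covers 1:s
3(s) covers 2:s
4(q) covers 3:s
5(p) covers 0:p
6(q) covers 4:q
floor of heap: 0:p, 1:s
completions by unplaced set U, small U first (add the entries for U minus each lowest piece of U):
  |U|=1: {5}:1  {6}:1
  |U|=2: {0,5}:1  {4,6}:1  {5,6}:2
  |U|=3: {0,5,6}:3  {3,4,6}:1  {4,5,6}:3
  |U|=4: {0,4,5,6}:6  {2,3,4,6}:1  {3,4,5,6}:4
  |U|=5: {0,3,4,5,6}:10  {1,2,3,4,6}:1  {2,3,4,5,6}:5
  start at 0(p): 6
  start at 1(s): 15
sum over floor = 21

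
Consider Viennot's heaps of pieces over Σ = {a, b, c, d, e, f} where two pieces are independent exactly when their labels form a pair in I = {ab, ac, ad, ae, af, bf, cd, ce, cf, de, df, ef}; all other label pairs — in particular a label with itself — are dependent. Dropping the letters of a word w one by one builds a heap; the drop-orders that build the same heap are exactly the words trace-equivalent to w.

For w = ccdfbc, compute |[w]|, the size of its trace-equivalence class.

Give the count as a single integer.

piece 0:c — minimal
piece 1:c rests on {0:c}
piece 2:d — minimal
piece 3:f — minimal
piece 4:b rests on {1:c, 2:d}
piece 5:c rests on {4:b}
minimal pieces: {0:c, 2:d, 3:f}
ways to finish when only these pieces remain (= sum over removing one remaining piece with nothing left below it):
  1 left: {3}→1  {5}→1
  2 left: {3,5}→2  {4,5}→1
  3 left: {1,4,5}→1  {2,4,5}→1  {3,4,5}→3
  4 left: {0,1,4,5}→1  {1,2,4,5}→2  {1,3,4,5}→4  {2,3,4,5}→4
  placing 0:c first → 10 extensions
  placing 2:d first → 5 extensions
  placing 3:f first → 3 extensions
total linear extensions = 18

18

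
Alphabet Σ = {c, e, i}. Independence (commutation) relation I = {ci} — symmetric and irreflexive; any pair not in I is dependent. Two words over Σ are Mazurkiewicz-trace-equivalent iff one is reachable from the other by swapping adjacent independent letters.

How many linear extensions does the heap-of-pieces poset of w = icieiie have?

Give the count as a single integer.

#0=i has no predecessor
#1=c has no predecessor
#2=i depends on [0:i]
#3=e depends on [1:c, 2:i]
#4=i depends on [3:e]
#5=i depends on [4:i]
#6=e depends on [5:i]
sources: [0:i, 1:c]
N(rest) = Σ N(rest − s) over sources s of rest; N(one piece) = 1:
  size 1 → [6]=1
  size 2 → [5,6]=1
  size 3 → [4,5,6]=1
  size 4 → [3,4,5,6]=1
  size 5 → [1,3,4,5,6]=1  [2,3,4,5,6]=1
  first=0(i) contributes 2
  first=1(c) contributes 1
|[w]| = 3

3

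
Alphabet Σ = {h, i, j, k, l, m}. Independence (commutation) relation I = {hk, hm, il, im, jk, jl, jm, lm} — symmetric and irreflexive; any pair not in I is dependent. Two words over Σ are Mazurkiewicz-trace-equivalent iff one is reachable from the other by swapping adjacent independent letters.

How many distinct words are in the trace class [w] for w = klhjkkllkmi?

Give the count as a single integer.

0(k) covers ∅
1(l) covers 0:k
2(h) covers 1:l
3(j) covers 2:h
4(k) covers 1:l
5(k) covers 4:k
6(l) covers 2:h, 5:k
7(l) covers 6:l
8(k) covers 7:l
9(m) covers 8:k
10(i) covers 3:j, 8:k
floor of heap: 0:k
completions by unplaced set U, small U first (add the entries for U minus each lowest piece of U):
  |U|=1: {9}:1  {10}:1
  |U|=2: {3,10}:1  {9,10}:2
  |U|=3: {3,9,10}:3  {8,9,10}:2
  |U|=4: {3,8,9,10}:5  {7,8,9,10}:2
  |U|=5: {3,7,8,9,10}:7  {6,7,8,9,10}:2
  |U|=6: {3,6,7,8,9,10}:9  {5,6,7,8,9,10}:2
  |U|=7: {2,3,6,7,8,9,10}:9  {3,5,6,7,8,9,10}:11  {4,5,6,7,8,9,10}:2
  |U|=8: {2,3,5,6,7,8,9,10}:20  {3,4,5,6,7,8,9,10}:13
  |U|=9: {2,3,4,5,6,7,8,9,10}:33
  start at 0(k): 33

33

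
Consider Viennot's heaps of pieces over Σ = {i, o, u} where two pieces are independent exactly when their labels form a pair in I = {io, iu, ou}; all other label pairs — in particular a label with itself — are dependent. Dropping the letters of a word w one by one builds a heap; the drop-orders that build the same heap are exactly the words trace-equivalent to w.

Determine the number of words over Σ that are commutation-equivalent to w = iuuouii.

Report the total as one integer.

#0=i has no predecessor
#1=u has no predecessor
#2=u depends on [1:u]
#3=o has no predecessor
#4=u depends on [2:u]
#5=i depends on [0:i]
#6=i depends on [5:i]
sources: [0:i, 1:u, 3:o]
N(rest) = Σ N(rest − s) over sources s of rest; N(one piece) = 1:
  size 1 → [3]=1  [4]=1  [6]=1
  size 2 → [2,4]=1  [3,4]=2  [3,6]=2  [4,6]=2  [5,6]=1
  size 3 → [0,5,6]=1  [1,2,4]=1  [2,3,4]=3  [2,4,6]=3  [3,4,6]=6  [3,5,6]=3  [4,5,6]=3
  size 4 → [0,3,5,6]=4  [0,4,5,6]=4  [1,2,3,4]=4  [1,2,4,6]=4  [2,3,4,6]=12  [2,4,5,6]=6  [3,4,5,6]=12
  size 5 → [0,2,4,5,6]=10  [0,3,4,5,6]=20  [1,2,3,4,6]=20  [1,2,4,5,6]=10  [2,3,4,5,6]=30
  first=0(i) contributes 60
  first=1(u) contributes 60
  first=3(o) contributes 20
|[w]| = 140

140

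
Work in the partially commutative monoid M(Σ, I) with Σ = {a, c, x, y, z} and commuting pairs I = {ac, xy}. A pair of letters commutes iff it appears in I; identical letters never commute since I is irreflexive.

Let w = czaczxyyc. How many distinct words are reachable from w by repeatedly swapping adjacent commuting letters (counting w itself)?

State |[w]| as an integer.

6

drop 0:c onto floor
drop 1:z onto {0:c}
drop 2:a onto {1:z}
drop 3:c onto {1:z}
drop 4:z onto {2:a, 3:c}
drop 5:x onto {4:z}
drop 6:y onto {4:z}
drop 7:y onto {6:y}
drop 8:c onto {5:x, 7:y}
ground layer = {0:c}
drop-orders for the pieces not yet dropped (sum over which currently-grounded one goes next):
  1 to go: {8} 1
  2 to go: {5,8} 1  {7,8} 1
  3 to go: {5,7,8} 2  {6,7,8} 1
  4 to go: {5,6,7,8} 3
  5 to go: {4,5,6,7,8} 3
  6 to go: {2,4,5,6,7,8} 3  {3,4,5,6,7,8} 3
  7 to go: {2,3,4,5,6,7,8} 6
  if 0:c drops first: 6 orders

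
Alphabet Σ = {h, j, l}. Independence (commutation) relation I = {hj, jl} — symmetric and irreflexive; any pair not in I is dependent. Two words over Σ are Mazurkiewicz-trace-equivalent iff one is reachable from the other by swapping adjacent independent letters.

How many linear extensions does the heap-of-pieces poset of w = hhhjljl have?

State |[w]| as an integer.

21

0(h) covers ∅
1(h) covers 0:h
2(h) covers 1:h
3(j) covers ∅
4(l) covers 2:h
5(j) covers 3:j
6(l) covers 4:l
floor of heap: 0:h, 3:j
completions by unplaced set U, small U first (add the entries for U minus each lowest piece of U):
  |U|=1: {5}:1  {6}:1
  |U|=2: {3,5}:1  {4,6}:1  {5,6}:2
  |U|=3: {2,4,6}:1  {3,5,6}:3  {4,5,6}:3
  |U|=4: {1,2,4,6}:1  {2,4,5,6}:4  {3,4,5,6}:6
  |U|=5: {0,1,2,4,6}:1  {1,2,4,5,6}:5  {2,3,4,5,6}:10
  start at 0(h): 15
  start at 3(j): 6
sum over floor = 21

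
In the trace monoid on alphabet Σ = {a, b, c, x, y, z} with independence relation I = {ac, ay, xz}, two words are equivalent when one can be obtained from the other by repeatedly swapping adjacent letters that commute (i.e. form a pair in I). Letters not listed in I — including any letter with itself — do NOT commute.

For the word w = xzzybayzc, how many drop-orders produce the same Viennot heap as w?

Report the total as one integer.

piece 0:x — minimal
piece 1:z — minimal
piece 2:z rests on {1:z}
piece 3:y rests on {0:x, 2:z}
piece 4:b rests on {3:y}
piece 5:a rests on {4:b}
piece 6:y rests on {4:b}
piece 7:z rests on {5:a, 6:y}
piece 8:c rests on {7:z}
minimal pieces: {0:x, 1:z}
ways to finish when only these pieces remain (= sum over removing one remaining piece with nothing left below it):
  1 left: {8}→1
  2 left: {7,8}→1
  3 left: {5,7,8}→1  {6,7,8}→1
  4 left: {5,6,7,8}→2
  5 left: {4,5,6,7,8}→2
  6 left: {3,4,5,6,7,8}→2
  7 left: {0,3,4,5,6,7,8}→2  {2,3,4,5,6,7,8}→2
  placing 0:x first → 2 extensions
  placing 1:z first → 4 extensions
total linear extensions = 6

6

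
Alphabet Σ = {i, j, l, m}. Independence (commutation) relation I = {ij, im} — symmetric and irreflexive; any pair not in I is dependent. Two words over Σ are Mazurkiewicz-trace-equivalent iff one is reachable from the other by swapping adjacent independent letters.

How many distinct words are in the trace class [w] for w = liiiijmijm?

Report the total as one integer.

#0=l has no predecessor
#1=i depends on [0:l]
#2=i depends on [1:i]
#3=i depends on [2:i]
#4=i depends on [3:i]
#5=j depends on [0:l]
#6=m depends on [5:j]
#7=i depends on [4:i]
#8=j depends on [6:m]
#9=m depends on [8:j]
sources: [0:l]
N(rest) = Σ N(rest − s) over sources s of rest; N(one piece) = 1:
  size 1 → [7]=1  [9]=1
  size 2 → [4,7]=1  [7,9]=2  [8,9]=1
  size 3 → [3,4,7]=1  [4,7,9]=3  [6,8,9]=1  [7,8,9]=3
  size 4 → [2,3,4,7]=1  [3,4,7,9]=4  [4,7,8,9]=6  [5,6,8,9]=1  [6,7,8,9]=4
  size 5 → [1,2,3,4,7]=1  [2,3,4,7,9]=5  [3,4,7,8,9]=10  [4,6,7,8,9]=10  [5,6,7,8,9]=5
  size 6 → [1,2,3,4,7,9]=6  [2,3,4,7,8,9]=15  [3,4,6,7,8,9]=20  [4,5,6,7,8,9]=15
  size 7 → [1,2,3,4,7,8,9]=21  [2,3,4,6,7,8,9]=35  [3,4,5,6,7,8,9]=35
  size 8 → [1,2,3,4,6,7,8,9]=56  [2,3,4,5,6,7,8,9]=70
  first=0(l) contributes 126

126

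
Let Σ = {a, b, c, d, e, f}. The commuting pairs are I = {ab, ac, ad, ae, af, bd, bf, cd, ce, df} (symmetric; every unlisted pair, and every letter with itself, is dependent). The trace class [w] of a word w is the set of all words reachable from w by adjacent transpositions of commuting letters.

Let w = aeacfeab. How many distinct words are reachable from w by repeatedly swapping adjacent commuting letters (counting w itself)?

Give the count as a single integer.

0(a) covers ∅
1(e) covers ∅
2(a) covers 0:a
3(c) covers ∅
4(f) covers 1:e, 3:c
5(e) covers 4:f
6(a) covers 2:a
7(b) covers 5:e
floor of heap: 0:a, 1:e, 3:c
completions by unplaced set U, small U first (add the entries for U minus each lowest piece of U):
  |U|=1: {6}:1  {7}:1
  |U|=2: {2,6}:1  {5,7}:1  {6,7}:2
  |U|=3: {0,2,6}:1  {2,6,7}:3  {4,5,7}:1  {5,6,7}:3
  |U|=4: {0,2,6,7}:4  {1,4,5,7}:1  {2,5,6,7}:6  {3,4,5,7}:1  {4,5,6,7}:4
  |U|=5: {0,2,5,6,7}:10  {1,3,4,5,7}:2  {1,4,5,6,7}:5  {2,4,5,6,7}:10  {3,4,5,6,7}:5
  |U|=6: {0,2,4,5,6,7}:20  {1,2,4,5,6,7}:15  {1,3,4,5,6,7}:12  {2,3,4,5,6,7}:15
  start at 0(a): 42
  start at 1(e): 35
  start at 3(c): 35
sum over floor = 112

112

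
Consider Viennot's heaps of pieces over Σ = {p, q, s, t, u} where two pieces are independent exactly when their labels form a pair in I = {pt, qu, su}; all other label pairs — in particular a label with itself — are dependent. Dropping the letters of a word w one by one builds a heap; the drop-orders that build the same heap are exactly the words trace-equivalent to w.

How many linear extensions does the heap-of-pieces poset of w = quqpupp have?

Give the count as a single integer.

piece 0:q — minimal
piece 1:u — minimal
piece 2:q rests on {0:q}
piece 3:p rests on {1:u, 2:q}
piece 4:u rests on {3:p}
piece 5:p rests on {4:u}
piece 6:p rests on {5:p}
minimal pieces: {0:q, 1:u}
ways to finish when only these pieces remain (= sum over removing one remaining piece with nothing left below it):
  1 left: {6}→1
  2 left: {5,6}→1
  3 left: {4,5,6}→1
  4 left: {3,4,5,6}→1
  5 left: {1,3,4,5,6}→1  {2,3,4,5,6}→1
  placing 0:q first → 2 extensions
  placing 1:u first → 1 extensions
total linear extensions = 3

3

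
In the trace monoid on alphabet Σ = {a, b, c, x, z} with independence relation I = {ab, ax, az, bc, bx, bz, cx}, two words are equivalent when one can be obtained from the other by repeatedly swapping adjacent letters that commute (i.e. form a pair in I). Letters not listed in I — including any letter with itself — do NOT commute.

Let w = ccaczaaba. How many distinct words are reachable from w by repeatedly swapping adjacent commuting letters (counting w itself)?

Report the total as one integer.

0(c) covers ∅
1(c) covers 0:c
2(a) covers 1:c
3(c) covers 2:a
4(z) covers 3:c
5(a) covers 3:c
6(a) covers 5:a
7(b) covers ∅
8(a) covers 6:a
floor of heap: 0:c, 7:b
completions by unplaced set U, small U first (add the entries for U minus each lowest piece of U):
  |U|=1: {4}:1  {7}:1  {8}:1
  |U|=2: {4,7}:2  {4,8}:2  {6,8}:1  {7,8}:2
  |U|=3: {4,6,8}:3  {4,7,8}:6  {5,6,8}:1  {6,7,8}:3
  |U|=4: {4,5,6,8}:4  {4,6,7,8}:12  {5,6,7,8}:4
  |U|=5: {3,4,5,6,8}:4  {4,5,6,7,8}:20
  |U|=6: {2,3,4,5,6,8}:4  {3,4,5,6,7,8}:24
  |U|=7: {1,2,3,4,5,6,8}:4  {2,3,4,5,6,7,8}:28
  start at 0(c): 32
  start at 7(b): 4
sum over floor = 36

36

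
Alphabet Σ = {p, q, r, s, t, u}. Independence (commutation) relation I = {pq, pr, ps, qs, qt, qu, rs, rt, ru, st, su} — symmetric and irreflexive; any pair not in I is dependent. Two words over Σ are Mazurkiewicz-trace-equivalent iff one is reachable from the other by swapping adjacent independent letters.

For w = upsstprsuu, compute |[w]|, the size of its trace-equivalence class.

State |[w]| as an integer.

0(u) covers ∅
1(p) covers 0:u
2(s) covers ∅
3(s) covers 2:s
4(t) covers 1:p
5(p) covers 4:t
6(r) covers ∅
7(s) covers 3:s
8(u) covers 5:p
9(u) covers 8:u
floor of heap: 0:u, 2:s, 6:r
completions by unplaced set U, small U first (add the entries for U minus each lowest piece of U):
  |U|=1: {6}:1  {7}:1  {9}:1
  |U|=2: {3,7}:1  {6,7}:2  {6,9}:2  {7,9}:2  {8,9}:1
  |U|=3: {2,3,7}:1  {3,6,7}:3  {3,7,9}:3  {5,8,9}:1  {6,7,9}:6  {6,8,9}:3  {7,8,9}:3
  |U|=4: {2,3,6,7}:4  {2,3,7,9}:4  {3,6,7,9}:12  {3,7,8,9}:6  {4,5,8,9}:1  {5,6,8,9}:4  {5,7,8,9}:4  {6,7,8,9}:12
  |U|=5: {1,4,5,8,9}:1  {2,3,6,7,9}:20  {2,3,7,8,9}:10  {3,5,7,8,9}:10  {3,6,7,8,9}:30  {4,5,6,8,9}:5  {4,5,7,8,9}:5  {5,6,7,8,9}:20
  |U|=6: {0,1,4,5,8,9}:1  {1,4,5,6,8,9}:6  {1,4,5,7,8,9}:6  {2,3,5,7,8,9}:20  {2,3,6,7,8,9}:60  {3,4,5,7,8,9}:15  {3,5,6,7,8,9}:60  {4,5,6,7,8,9}:30
  |U|=7: {0,1,4,5,6,8,9}:7  {0,1,4,5,7,8,9}:7  {1,3,4,5,7,8,9}:21  {1,4,5,6,7,8,9}:42  {2,3,4,5,7,8,9}:35  {2,3,5,6,7,8,9}:140  {3,4,5,6,7,8,9}:105
  |U|=8: {0,1,3,4,5,7,8,9}:28  {0,1,4,5,6,7,8,9}:56  {1,2,3,4,5,7,8,9}:56  {1,3,4,5,6,7,8,9}:168  {2,3,4,5,6,7,8,9}:280
  start at 0(u): 504
  start at 2(s): 252
  start at 6(r): 84
sum over floor = 840

840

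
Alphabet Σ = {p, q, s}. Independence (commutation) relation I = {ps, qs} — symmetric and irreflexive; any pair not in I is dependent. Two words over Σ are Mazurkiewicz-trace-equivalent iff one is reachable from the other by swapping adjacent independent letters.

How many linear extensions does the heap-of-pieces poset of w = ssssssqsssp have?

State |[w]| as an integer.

piece 0:s — minimal
piece 1:s rests on {0:s}
piece 2:s rests on {1:s}
piece 3:s rests on {2:s}
piece 4:s rests on {3:s}
piece 5:s rests on {4:s}
piece 6:q — minimal
piece 7:s rests on {5:s}
piece 8:s rests on {7:s}
piece 9:s rests on {8:s}
piece 10:p rests on {6:q}
minimal pieces: {0:s, 6:q}
ways to finish when only these pieces remain (= sum over removing one remaining piece with nothing left below it):
  1 left: {9}→1  {10}→1
  2 left: {6,10}→1  {8,9}→1  {9,10}→2
  3 left: {6,9,10}→3  {7,8,9}→1  {8,9,10}→3
  4 left: {5,7,8,9}→1  {6,8,9,10}→6  {7,8,9,10}→4
  5 left: {4,5,7,8,9}→1  {5,7,8,9,10}→5  {6,7,8,9,10}→10
  6 left: {3,4,5,7,8,9}→1  {4,5,7,8,9,10}→6  {5,6,7,8,9,10}→15
  7 left: {2,3,4,5,7,8,9}→1  {3,4,5,7,8,9,10}→7  {4,5,6,7,8,9,10}→21
  8 left: {1,2,3,4,5,7,8,9}→1  {2,3,4,5,7,8,9,10}→8  {3,4,5,6,7,8,9,10}→28
  9 left: {0,1,2,3,4,5,7,8,9}→1  {1,2,3,4,5,7,8,9,10}→9  {2,3,4,5,6,7,8,9,10}→36
  placing 0:s first → 45 extensions
  placing 6:q first → 10 extensions
total linear extensions = 55

55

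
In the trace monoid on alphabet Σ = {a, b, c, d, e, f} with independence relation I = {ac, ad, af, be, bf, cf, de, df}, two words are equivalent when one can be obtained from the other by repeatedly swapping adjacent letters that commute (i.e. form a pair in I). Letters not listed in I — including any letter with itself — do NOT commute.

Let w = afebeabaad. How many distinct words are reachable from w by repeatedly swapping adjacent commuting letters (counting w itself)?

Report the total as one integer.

0(a) covers ∅
1(f) covers ∅
2(e) covers 0:a, 1:f
3(b) covers 0:a
4(e) covers 2:e
5(a) covers 3:b, 4:e
6(b) covers 5:a
7(a) covers 6:b
8(a) covers 7:a
9(d) covers 6:b
floor of heap: 0:a, 1:f
completions by unplaced set U, small U first (add the entries for U minus each lowest piece of U):
  |U|=1: {8}:1  {9}:1
  |U|=2: {7,8}:1  {8,9}:2
  |U|=3: {7,8,9}:3
  |U|=4: {6,7,8,9}:3
  |U|=5: {5,6,7,8,9}:3
  |U|=6: {3,5,6,7,8,9}:3  {4,5,6,7,8,9}:3
  |U|=7: {2,4,5,6,7,8,9}:3  {3,4,5,6,7,8,9}:6
  |U|=8: {1,2,4,5,6,7,8,9}:3  {2,3,4,5,6,7,8,9}:9
  start at 0(a): 12
  start at 1(f): 9
sum over floor = 21

21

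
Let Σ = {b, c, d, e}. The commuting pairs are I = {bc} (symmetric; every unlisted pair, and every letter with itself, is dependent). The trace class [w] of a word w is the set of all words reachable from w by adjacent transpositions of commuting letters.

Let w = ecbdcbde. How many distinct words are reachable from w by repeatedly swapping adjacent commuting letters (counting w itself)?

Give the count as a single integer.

drop 0:e onto floor
drop 1:c onto {0:e}
drop 2:b onto {0:e}
drop 3:d onto {1:c, 2:b}
drop 4:c onto {3:d}
drop 5:b onto {3:d}
drop 6:d onto {4:c, 5:b}
drop 7:e onto {6:d}
ground layer = {0:e}
drop-orders for the pieces not yet dropped (sum over which currently-grounded one goes next):
  1 to go: {7} 1
  2 to go: {6,7} 1
  3 to go: {4,6,7} 1  {5,6,7} 1
  4 to go: {4,5,6,7} 2
  5 to go: {3,4,5,6,7} 2
  6 to go: {1,3,4,5,6,7} 2  {2,3,4,5,6,7} 2
  if 0:e drops first: 4 orders

4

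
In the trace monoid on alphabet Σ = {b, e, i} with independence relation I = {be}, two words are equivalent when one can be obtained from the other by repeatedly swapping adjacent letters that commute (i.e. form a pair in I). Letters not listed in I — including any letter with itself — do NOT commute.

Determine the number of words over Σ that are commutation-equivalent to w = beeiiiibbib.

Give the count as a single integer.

3

0(b) covers ∅
1(e) covers ∅
2(e) covers 1:e
3(i) covers 0:b, 2:e
4(i) covers 3:i
5(i) covers 4:i
6(i) covers 5:i
7(b) covers 6:i
8(b) covers 7:b
9(i) covers 8:b
10(b) covers 9:i
floor of heap: 0:b, 1:e
completions by unplaced set U, small U first (add the entries for U minus each lowest piece of U):
  |U|=1: {10}:1
  |U|=2: {9,10}:1
  |U|=3: {8,9,10}:1
  |U|=4: {7,8,9,10}:1
  |U|=5: {6,7,8,9,10}:1
  |U|=6: {5,6,7,8,9,10}:1
  |U|=7: {4,5,6,7,8,9,10}:1
  |U|=8: {3,4,5,6,7,8,9,10}:1
  |U|=9: {0,3,4,5,6,7,8,9,10}:1  {2,3,4,5,6,7,8,9,10}:1
  start at 0(b): 1
  start at 1(e): 2
sum over floor = 3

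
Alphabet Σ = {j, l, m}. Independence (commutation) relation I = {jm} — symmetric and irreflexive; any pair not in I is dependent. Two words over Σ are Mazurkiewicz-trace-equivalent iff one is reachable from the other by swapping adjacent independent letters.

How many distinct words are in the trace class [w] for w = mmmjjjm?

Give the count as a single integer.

drop 0:m onto floor
drop 1:m onto {0:m}
drop 2:m onto {1:m}
drop 3:j onto floor
drop 4:j onto {3:j}
drop 5:j onto {4:j}
drop 6:m onto {2:m}
ground layer = {0:m, 3:j}
drop-orders for the pieces not yet dropped (sum over which currently-grounded one goes next):
  1 to go: {5} 1  {6} 1
  2 to go: {2,6} 1  {4,5} 1  {5,6} 2
  3 to go: {1,2,6} 1  {2,5,6} 3  {3,4,5} 1  {4,5,6} 3
  4 to go: {0,1,2,6} 1  {1,2,5,6} 4  {2,4,5,6} 6  {3,4,5,6} 4
  5 to go: {0,1,2,5,6} 5  {1,2,4,5,6} 10  {2,3,4,5,6} 10
  if 0:m drops first: 20 orders
  if 3:j drops first: 15 orders
heap linearizations: 35

35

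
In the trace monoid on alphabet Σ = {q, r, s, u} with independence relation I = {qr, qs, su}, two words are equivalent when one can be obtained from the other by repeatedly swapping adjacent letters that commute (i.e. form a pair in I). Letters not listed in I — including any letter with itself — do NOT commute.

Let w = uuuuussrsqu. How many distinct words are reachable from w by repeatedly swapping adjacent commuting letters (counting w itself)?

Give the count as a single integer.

0(u) covers ∅
1(u) covers 0:u
2(u) covers 1:u
3(u) covers 2:u
4(u) covers 3:u
5(s) covers ∅
6(s) covers 5:s
7(r) covers 4:u, 6:s
8(s) covers 7:r
9(q) covers 4:u
10(u) covers 7:r, 9:q
floor of heap: 0:u, 5:s
completions by unplaced set U, small U first (add the entries for U minus each lowest piece of U):
  |U|=1: {8}:1  {10}:1
  |U|=2: {8,10}:2  {9,10}:1
  |U|=3: {7,8,10}:2  {8,9,10}:3
  |U|=4: {6,7,8,10}:2  {7,8,9,10}:5
  |U|=5: {4,7,8,9,10}:5  {5,6,7,8,10}:2  {6,7,8,9,10}:7
  |U|=6: {3,4,7,8,9,10}:5  {4,6,7,8,9,10}:12  {5,6,7,8,9,10}:9
  |U|=7: {2,3,4,7,8,9,10}:5  {3,4,6,7,8,9,10}:17  {4,5,6,7,8,9,10}:21
  |U|=8: {1,2,3,4,7,8,9,10}:5  {2,3,4,6,7,8,9,10}:22  {3,4,5,6,7,8,9,10}:38
  |U|=9: {0,1,2,3,4,7,8,9,10}:5  {1,2,3,4,6,7,8,9,10}:27  {2,3,4,5,6,7,8,9,10}:60
  start at 0(u): 87
  start at 5(s): 32
sum over floor = 119

119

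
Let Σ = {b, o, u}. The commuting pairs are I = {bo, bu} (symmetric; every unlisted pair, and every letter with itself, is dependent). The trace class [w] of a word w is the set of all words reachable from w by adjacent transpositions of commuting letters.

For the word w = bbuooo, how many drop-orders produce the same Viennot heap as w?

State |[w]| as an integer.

piece 0:b — minimal
piece 1:b rests on {0:b}
piece 2:u — minimal
piece 3:o rests on {2:u}
piece 4:o rests on {3:o}
piece 5:o rests on {4:o}
minimal pieces: {0:b, 2:u}
ways to finish when only these pieces remain (= sum over removing one remaining piece with nothing left below it):
  1 left: {1}→1  {5}→1
  2 left: {0,1}→1  {1,5}→2  {4,5}→1
  3 left: {0,1,5}→3  {1,4,5}→3  {3,4,5}→1
  4 left: {0,1,4,5}→6  {1,3,4,5}→4  {2,3,4,5}→1
  placing 0:b first → 5 extensions
  placing 2:u first → 10 extensions
total linear extensions = 15

15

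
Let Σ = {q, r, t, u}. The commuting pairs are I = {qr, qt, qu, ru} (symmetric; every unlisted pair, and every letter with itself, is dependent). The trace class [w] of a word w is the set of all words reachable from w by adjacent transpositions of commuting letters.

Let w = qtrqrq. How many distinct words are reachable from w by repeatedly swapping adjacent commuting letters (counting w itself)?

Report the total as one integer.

drop 0:q onto floor
drop 1:t onto floor
drop 2:r onto {1:t}
drop 3:q onto {0:q}
drop 4:r onto {2:r}
drop 5:q onto {3:q}
ground layer = {0:q, 1:t}
drop-orders for the pieces not yet dropped (sum over which currently-grounded one goes next):
  1 to go: {4} 1  {5} 1
  2 to go: {2,4} 1  {3,5} 1  {4,5} 2
  3 to go: {0,3,5} 1  {1,2,4} 1  {2,4,5} 3  {3,4,5} 3
  4 to go: {0,3,4,5} 4  {1,2,4,5} 4  {2,3,4,5} 6
  if 0:q drops first: 10 orders
  if 1:t drops first: 10 orders
heap linearizations: 20

20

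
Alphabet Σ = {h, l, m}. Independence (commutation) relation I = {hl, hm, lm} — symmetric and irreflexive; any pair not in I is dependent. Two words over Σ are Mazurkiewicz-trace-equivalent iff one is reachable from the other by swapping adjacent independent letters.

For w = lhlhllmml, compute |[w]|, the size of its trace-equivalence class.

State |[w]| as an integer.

756

#0=l has no predecessor
#1=h has no predecessor
#2=l depends on [0:l]
#3=h depends on [1:h]
#4=l depends on [2:l]
#5=l depends on [4:l]
#6=m has no predecessor
#7=m depends on [6:m]
#8=l depends on [5:l]
sources: [0:l, 1:h, 6:m]
N(rest) = Σ N(rest − s) over sources s of rest; N(one piece) = 1:
  size 1 → [3]=1  [7]=1  [8]=1
  size 2 → [1,3]=1  [3,7]=2  [3,8]=2  [5,8]=1  [6,7]=1  [7,8]=2
  size 3 → [1,3,7]=3  [1,3,8]=3  [3,5,8]=3  [3,6,7]=3  [3,7,8]=6  [4,5,8]=1  [5,7,8]=3  [6,7,8]=3
  size 4 → [1,3,5,8]=6  [1,3,6,7]=6  [1,3,7,8]=12  [2,4,5,8]=1  [3,4,5,8]=4  [3,5,7,8]=12  [3,6,7,8]=12  [4,5,7,8]=4  [5,6,7,8]=6
  size 5 → [0,2,4,5,8]=1  [1,3,4,5,8]=10  [1,3,5,7,8]=30  [1,3,6,7,8]=30  [2,3,4,5,8]=5  [2,4,5,7,8]=5  [3,4,5,7,8]=20  [3,5,6,7,8]=30  [4,5,6,7,8]=10
  size 6 → [0,2,3,4,5,8]=6  [0,2,4,5,7,8]=6  [1,2,3,4,5,8]=15  [1,3,4,5,7,8]=60  [1,3,5,6,7,8]=90  [2,3,4,5,7,8]=30  [2,4,5,6,7,8]=15  [3,4,5,6,7,8]=60
  size 7 → [0,1,2,3,4,5,8]=21  [0,2,3,4,5,7,8]=42  [0,2,4,5,6,7,8]=21  [1,2,3,4,5,7,8]=105  [1,3,4,5,6,7,8]=210  [2,3,4,5,6,7,8]=105
  first=0(l) contributes 420
  first=1(h) contributes 168
  first=6(m) contributes 168
|[w]| = 756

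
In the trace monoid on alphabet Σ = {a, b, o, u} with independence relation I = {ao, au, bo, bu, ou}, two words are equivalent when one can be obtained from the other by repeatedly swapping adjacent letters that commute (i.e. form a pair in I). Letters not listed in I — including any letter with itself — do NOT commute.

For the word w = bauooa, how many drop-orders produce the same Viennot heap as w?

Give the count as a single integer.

piece 0:b — minimal
piece 1:a rests on {0:b}
piece 2:u — minimal
piece 3:o — minimal
piece 4:o rests on {3:o}
piece 5:a rests on {1:a}
minimal pieces: {0:b, 2:u, 3:o}
ways to finish when only these pieces remain (= sum over removing one remaining piece with nothing left below it):
  1 left: {2}→1  {4}→1  {5}→1
  2 left: {1,5}→1  {2,4}→2  {2,5}→2  {3,4}→1  {4,5}→2
  3 left: {0,1,5}→1  {1,2,5}→3  {1,4,5}→3  {2,3,4}→3  {2,4,5}→6  {3,4,5}→3
  4 left: {0,1,2,5}→4  {0,1,4,5}→4  {1,2,4,5}→12  {1,3,4,5}→6  {2,3,4,5}→12
  placing 0:b first → 30 extensions
  placing 2:u first → 10 extensions
  placing 3:o first → 20 extensions
total linear extensions = 60

60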